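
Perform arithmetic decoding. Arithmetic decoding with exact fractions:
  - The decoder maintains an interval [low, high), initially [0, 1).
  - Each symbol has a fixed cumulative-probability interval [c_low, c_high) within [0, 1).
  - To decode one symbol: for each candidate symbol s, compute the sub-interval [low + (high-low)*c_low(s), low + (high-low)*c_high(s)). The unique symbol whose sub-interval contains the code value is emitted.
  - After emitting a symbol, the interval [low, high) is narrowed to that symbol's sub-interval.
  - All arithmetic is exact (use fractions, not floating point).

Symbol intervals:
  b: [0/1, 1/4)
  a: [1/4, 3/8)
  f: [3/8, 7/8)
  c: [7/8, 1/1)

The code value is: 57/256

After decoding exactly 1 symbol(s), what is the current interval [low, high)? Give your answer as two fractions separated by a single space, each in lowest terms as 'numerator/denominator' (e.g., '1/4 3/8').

Answer: 0/1 1/4

Derivation:
Step 1: interval [0/1, 1/1), width = 1/1 - 0/1 = 1/1
  'b': [0/1 + 1/1*0/1, 0/1 + 1/1*1/4) = [0/1, 1/4) <- contains code 57/256
  'a': [0/1 + 1/1*1/4, 0/1 + 1/1*3/8) = [1/4, 3/8)
  'f': [0/1 + 1/1*3/8, 0/1 + 1/1*7/8) = [3/8, 7/8)
  'c': [0/1 + 1/1*7/8, 0/1 + 1/1*1/1) = [7/8, 1/1)
  emit 'b', narrow to [0/1, 1/4)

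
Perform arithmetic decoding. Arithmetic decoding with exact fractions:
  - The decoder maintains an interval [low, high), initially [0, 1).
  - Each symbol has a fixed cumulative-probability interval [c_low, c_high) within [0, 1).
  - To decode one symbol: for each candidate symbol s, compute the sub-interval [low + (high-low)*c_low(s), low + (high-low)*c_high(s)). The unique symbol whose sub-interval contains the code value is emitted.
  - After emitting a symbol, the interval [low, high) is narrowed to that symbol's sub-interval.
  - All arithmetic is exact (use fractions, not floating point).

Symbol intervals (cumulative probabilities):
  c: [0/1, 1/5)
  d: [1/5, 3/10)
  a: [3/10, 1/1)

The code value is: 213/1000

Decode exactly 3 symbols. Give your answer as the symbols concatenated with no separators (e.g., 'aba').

Step 1: interval [0/1, 1/1), width = 1/1 - 0/1 = 1/1
  'c': [0/1 + 1/1*0/1, 0/1 + 1/1*1/5) = [0/1, 1/5)
  'd': [0/1 + 1/1*1/5, 0/1 + 1/1*3/10) = [1/5, 3/10) <- contains code 213/1000
  'a': [0/1 + 1/1*3/10, 0/1 + 1/1*1/1) = [3/10, 1/1)
  emit 'd', narrow to [1/5, 3/10)
Step 2: interval [1/5, 3/10), width = 3/10 - 1/5 = 1/10
  'c': [1/5 + 1/10*0/1, 1/5 + 1/10*1/5) = [1/5, 11/50) <- contains code 213/1000
  'd': [1/5 + 1/10*1/5, 1/5 + 1/10*3/10) = [11/50, 23/100)
  'a': [1/5 + 1/10*3/10, 1/5 + 1/10*1/1) = [23/100, 3/10)
  emit 'c', narrow to [1/5, 11/50)
Step 3: interval [1/5, 11/50), width = 11/50 - 1/5 = 1/50
  'c': [1/5 + 1/50*0/1, 1/5 + 1/50*1/5) = [1/5, 51/250)
  'd': [1/5 + 1/50*1/5, 1/5 + 1/50*3/10) = [51/250, 103/500)
  'a': [1/5 + 1/50*3/10, 1/5 + 1/50*1/1) = [103/500, 11/50) <- contains code 213/1000
  emit 'a', narrow to [103/500, 11/50)

Answer: dca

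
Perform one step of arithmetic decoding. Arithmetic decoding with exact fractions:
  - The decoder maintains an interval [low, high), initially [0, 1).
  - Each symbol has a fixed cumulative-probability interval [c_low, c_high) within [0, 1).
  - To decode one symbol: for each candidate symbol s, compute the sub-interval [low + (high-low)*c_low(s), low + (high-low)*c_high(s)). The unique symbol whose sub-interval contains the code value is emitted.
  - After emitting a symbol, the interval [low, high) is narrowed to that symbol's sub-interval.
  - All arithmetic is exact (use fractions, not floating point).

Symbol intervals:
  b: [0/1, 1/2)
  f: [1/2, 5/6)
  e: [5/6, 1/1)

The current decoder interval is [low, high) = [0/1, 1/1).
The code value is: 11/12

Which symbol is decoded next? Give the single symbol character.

Interval width = high − low = 1/1 − 0/1 = 1/1
Scaled code = (code − low) / width = (11/12 − 0/1) / 1/1 = 11/12
  b: [0/1, 1/2) 
  f: [1/2, 5/6) 
  e: [5/6, 1/1) ← scaled code falls here ✓

Answer: e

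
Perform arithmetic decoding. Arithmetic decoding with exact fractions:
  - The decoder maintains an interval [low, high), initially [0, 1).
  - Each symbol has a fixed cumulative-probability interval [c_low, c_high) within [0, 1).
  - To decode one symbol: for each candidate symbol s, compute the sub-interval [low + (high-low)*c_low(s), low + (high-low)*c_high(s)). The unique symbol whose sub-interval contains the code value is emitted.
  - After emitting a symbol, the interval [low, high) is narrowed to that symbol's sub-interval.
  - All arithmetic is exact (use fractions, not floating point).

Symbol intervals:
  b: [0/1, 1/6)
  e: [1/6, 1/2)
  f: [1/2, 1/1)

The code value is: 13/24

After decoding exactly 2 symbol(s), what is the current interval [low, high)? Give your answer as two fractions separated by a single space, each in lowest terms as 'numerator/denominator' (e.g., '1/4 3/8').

Step 1: interval [0/1, 1/1), width = 1/1 - 0/1 = 1/1
  'b': [0/1 + 1/1*0/1, 0/1 + 1/1*1/6) = [0/1, 1/6)
  'e': [0/1 + 1/1*1/6, 0/1 + 1/1*1/2) = [1/6, 1/2)
  'f': [0/1 + 1/1*1/2, 0/1 + 1/1*1/1) = [1/2, 1/1) <- contains code 13/24
  emit 'f', narrow to [1/2, 1/1)
Step 2: interval [1/2, 1/1), width = 1/1 - 1/2 = 1/2
  'b': [1/2 + 1/2*0/1, 1/2 + 1/2*1/6) = [1/2, 7/12) <- contains code 13/24
  'e': [1/2 + 1/2*1/6, 1/2 + 1/2*1/2) = [7/12, 3/4)
  'f': [1/2 + 1/2*1/2, 1/2 + 1/2*1/1) = [3/4, 1/1)
  emit 'b', narrow to [1/2, 7/12)

Answer: 1/2 7/12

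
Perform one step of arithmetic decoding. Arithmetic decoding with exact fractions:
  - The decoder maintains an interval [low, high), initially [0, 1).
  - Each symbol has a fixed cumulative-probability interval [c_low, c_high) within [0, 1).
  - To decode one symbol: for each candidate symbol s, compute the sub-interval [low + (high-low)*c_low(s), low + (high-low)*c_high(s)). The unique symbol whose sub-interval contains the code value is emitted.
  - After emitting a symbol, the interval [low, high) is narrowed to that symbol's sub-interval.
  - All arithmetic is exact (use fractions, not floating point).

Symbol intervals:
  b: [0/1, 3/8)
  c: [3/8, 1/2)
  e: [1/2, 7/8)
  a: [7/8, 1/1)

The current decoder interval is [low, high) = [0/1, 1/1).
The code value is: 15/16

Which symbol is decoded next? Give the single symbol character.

Interval width = high − low = 1/1 − 0/1 = 1/1
Scaled code = (code − low) / width = (15/16 − 0/1) / 1/1 = 15/16
  b: [0/1, 3/8) 
  c: [3/8, 1/2) 
  e: [1/2, 7/8) 
  a: [7/8, 1/1) ← scaled code falls here ✓

Answer: a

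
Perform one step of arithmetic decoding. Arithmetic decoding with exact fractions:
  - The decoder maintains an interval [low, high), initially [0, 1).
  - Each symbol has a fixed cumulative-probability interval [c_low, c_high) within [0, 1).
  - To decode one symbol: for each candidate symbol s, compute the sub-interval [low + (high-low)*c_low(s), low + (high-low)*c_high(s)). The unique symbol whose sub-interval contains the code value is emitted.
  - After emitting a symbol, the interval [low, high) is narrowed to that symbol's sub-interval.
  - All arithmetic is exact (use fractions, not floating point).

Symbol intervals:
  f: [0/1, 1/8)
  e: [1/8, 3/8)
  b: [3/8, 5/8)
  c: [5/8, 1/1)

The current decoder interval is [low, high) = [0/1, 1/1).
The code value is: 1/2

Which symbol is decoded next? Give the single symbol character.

Interval width = high − low = 1/1 − 0/1 = 1/1
Scaled code = (code − low) / width = (1/2 − 0/1) / 1/1 = 1/2
  f: [0/1, 1/8) 
  e: [1/8, 3/8) 
  b: [3/8, 5/8) ← scaled code falls here ✓
  c: [5/8, 1/1) 

Answer: b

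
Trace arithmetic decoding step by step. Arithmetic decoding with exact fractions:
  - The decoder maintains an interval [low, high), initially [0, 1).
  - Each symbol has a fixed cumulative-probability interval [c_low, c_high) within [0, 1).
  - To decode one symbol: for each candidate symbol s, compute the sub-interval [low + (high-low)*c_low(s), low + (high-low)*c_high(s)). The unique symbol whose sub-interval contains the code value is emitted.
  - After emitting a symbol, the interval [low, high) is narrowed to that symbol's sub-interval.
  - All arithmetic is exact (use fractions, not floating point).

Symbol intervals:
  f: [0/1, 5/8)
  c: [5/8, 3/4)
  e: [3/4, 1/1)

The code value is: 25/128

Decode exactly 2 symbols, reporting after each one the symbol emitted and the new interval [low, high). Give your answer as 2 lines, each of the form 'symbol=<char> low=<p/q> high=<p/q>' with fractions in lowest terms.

Step 1: interval [0/1, 1/1), width = 1/1 - 0/1 = 1/1
  'f': [0/1 + 1/1*0/1, 0/1 + 1/1*5/8) = [0/1, 5/8) <- contains code 25/128
  'c': [0/1 + 1/1*5/8, 0/1 + 1/1*3/4) = [5/8, 3/4)
  'e': [0/1 + 1/1*3/4, 0/1 + 1/1*1/1) = [3/4, 1/1)
  emit 'f', narrow to [0/1, 5/8)
Step 2: interval [0/1, 5/8), width = 5/8 - 0/1 = 5/8
  'f': [0/1 + 5/8*0/1, 0/1 + 5/8*5/8) = [0/1, 25/64) <- contains code 25/128
  'c': [0/1 + 5/8*5/8, 0/1 + 5/8*3/4) = [25/64, 15/32)
  'e': [0/1 + 5/8*3/4, 0/1 + 5/8*1/1) = [15/32, 5/8)
  emit 'f', narrow to [0/1, 25/64)

Answer: symbol=f low=0/1 high=5/8
symbol=f low=0/1 high=25/64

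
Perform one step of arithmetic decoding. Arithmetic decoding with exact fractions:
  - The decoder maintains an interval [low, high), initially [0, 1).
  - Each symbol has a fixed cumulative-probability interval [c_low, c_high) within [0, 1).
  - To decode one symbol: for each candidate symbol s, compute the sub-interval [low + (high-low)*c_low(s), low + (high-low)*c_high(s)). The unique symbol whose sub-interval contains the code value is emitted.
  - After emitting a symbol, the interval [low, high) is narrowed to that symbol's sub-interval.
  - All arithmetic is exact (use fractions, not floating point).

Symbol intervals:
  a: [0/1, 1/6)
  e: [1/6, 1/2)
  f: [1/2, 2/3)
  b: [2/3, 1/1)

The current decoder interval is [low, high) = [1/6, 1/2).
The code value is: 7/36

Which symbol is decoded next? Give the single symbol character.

Interval width = high − low = 1/2 − 1/6 = 1/3
Scaled code = (code − low) / width = (7/36 − 1/6) / 1/3 = 1/12
  a: [0/1, 1/6) ← scaled code falls here ✓
  e: [1/6, 1/2) 
  f: [1/2, 2/3) 
  b: [2/3, 1/1) 

Answer: a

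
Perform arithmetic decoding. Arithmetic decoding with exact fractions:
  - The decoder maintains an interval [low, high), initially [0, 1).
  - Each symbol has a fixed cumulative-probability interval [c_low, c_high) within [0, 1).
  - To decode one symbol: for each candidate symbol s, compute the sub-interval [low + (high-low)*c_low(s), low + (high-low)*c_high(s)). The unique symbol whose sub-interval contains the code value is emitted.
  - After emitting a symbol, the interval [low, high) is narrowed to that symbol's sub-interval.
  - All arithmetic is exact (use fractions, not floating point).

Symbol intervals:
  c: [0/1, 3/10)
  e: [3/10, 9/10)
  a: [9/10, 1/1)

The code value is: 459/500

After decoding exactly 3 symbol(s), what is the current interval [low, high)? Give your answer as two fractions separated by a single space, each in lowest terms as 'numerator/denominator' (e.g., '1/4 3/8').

Step 1: interval [0/1, 1/1), width = 1/1 - 0/1 = 1/1
  'c': [0/1 + 1/1*0/1, 0/1 + 1/1*3/10) = [0/1, 3/10)
  'e': [0/1 + 1/1*3/10, 0/1 + 1/1*9/10) = [3/10, 9/10)
  'a': [0/1 + 1/1*9/10, 0/1 + 1/1*1/1) = [9/10, 1/1) <- contains code 459/500
  emit 'a', narrow to [9/10, 1/1)
Step 2: interval [9/10, 1/1), width = 1/1 - 9/10 = 1/10
  'c': [9/10 + 1/10*0/1, 9/10 + 1/10*3/10) = [9/10, 93/100) <- contains code 459/500
  'e': [9/10 + 1/10*3/10, 9/10 + 1/10*9/10) = [93/100, 99/100)
  'a': [9/10 + 1/10*9/10, 9/10 + 1/10*1/1) = [99/100, 1/1)
  emit 'c', narrow to [9/10, 93/100)
Step 3: interval [9/10, 93/100), width = 93/100 - 9/10 = 3/100
  'c': [9/10 + 3/100*0/1, 9/10 + 3/100*3/10) = [9/10, 909/1000)
  'e': [9/10 + 3/100*3/10, 9/10 + 3/100*9/10) = [909/1000, 927/1000) <- contains code 459/500
  'a': [9/10 + 3/100*9/10, 9/10 + 3/100*1/1) = [927/1000, 93/100)
  emit 'e', narrow to [909/1000, 927/1000)

Answer: 909/1000 927/1000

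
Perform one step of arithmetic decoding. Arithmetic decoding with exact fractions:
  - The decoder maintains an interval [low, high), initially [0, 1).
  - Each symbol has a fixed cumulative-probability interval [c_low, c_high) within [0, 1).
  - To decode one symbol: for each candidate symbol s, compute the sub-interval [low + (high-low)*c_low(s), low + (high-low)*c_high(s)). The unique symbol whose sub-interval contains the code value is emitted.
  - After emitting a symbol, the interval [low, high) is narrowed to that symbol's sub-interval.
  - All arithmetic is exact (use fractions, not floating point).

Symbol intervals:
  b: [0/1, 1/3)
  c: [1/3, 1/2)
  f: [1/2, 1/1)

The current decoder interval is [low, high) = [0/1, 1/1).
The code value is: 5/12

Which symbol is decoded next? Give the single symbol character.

Interval width = high − low = 1/1 − 0/1 = 1/1
Scaled code = (code − low) / width = (5/12 − 0/1) / 1/1 = 5/12
  b: [0/1, 1/3) 
  c: [1/3, 1/2) ← scaled code falls here ✓
  f: [1/2, 1/1) 

Answer: c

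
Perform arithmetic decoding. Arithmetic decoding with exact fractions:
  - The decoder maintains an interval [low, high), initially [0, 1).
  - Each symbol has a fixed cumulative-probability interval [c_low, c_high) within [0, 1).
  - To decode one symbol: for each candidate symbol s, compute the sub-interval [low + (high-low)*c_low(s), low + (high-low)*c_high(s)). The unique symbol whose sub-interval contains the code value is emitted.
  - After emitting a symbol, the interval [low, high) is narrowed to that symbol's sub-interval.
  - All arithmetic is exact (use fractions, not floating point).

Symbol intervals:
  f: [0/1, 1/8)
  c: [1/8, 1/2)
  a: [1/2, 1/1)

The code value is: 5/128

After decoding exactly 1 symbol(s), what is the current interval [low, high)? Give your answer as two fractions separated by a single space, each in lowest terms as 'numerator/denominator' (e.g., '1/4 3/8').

Step 1: interval [0/1, 1/1), width = 1/1 - 0/1 = 1/1
  'f': [0/1 + 1/1*0/1, 0/1 + 1/1*1/8) = [0/1, 1/8) <- contains code 5/128
  'c': [0/1 + 1/1*1/8, 0/1 + 1/1*1/2) = [1/8, 1/2)
  'a': [0/1 + 1/1*1/2, 0/1 + 1/1*1/1) = [1/2, 1/1)
  emit 'f', narrow to [0/1, 1/8)

Answer: 0/1 1/8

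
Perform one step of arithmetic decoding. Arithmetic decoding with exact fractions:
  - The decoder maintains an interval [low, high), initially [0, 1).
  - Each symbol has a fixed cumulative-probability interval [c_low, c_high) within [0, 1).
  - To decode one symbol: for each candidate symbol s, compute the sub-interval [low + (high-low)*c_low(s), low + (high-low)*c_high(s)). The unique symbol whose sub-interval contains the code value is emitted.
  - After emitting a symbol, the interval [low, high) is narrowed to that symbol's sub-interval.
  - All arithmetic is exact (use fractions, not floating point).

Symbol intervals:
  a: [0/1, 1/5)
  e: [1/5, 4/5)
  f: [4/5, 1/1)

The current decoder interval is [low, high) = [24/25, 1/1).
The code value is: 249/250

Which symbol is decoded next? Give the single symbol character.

Interval width = high − low = 1/1 − 24/25 = 1/25
Scaled code = (code − low) / width = (249/250 − 24/25) / 1/25 = 9/10
  a: [0/1, 1/5) 
  e: [1/5, 4/5) 
  f: [4/5, 1/1) ← scaled code falls here ✓

Answer: f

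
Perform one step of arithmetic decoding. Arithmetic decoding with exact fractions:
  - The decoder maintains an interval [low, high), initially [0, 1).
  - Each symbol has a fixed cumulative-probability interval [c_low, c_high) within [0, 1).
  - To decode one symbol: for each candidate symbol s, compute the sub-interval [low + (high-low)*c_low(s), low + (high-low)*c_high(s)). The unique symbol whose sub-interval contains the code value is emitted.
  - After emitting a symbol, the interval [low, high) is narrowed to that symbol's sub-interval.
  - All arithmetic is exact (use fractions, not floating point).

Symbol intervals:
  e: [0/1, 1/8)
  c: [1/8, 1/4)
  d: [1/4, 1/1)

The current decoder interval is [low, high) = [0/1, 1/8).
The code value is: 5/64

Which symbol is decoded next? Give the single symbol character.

Answer: d

Derivation:
Interval width = high − low = 1/8 − 0/1 = 1/8
Scaled code = (code − low) / width = (5/64 − 0/1) / 1/8 = 5/8
  e: [0/1, 1/8) 
  c: [1/8, 1/4) 
  d: [1/4, 1/1) ← scaled code falls here ✓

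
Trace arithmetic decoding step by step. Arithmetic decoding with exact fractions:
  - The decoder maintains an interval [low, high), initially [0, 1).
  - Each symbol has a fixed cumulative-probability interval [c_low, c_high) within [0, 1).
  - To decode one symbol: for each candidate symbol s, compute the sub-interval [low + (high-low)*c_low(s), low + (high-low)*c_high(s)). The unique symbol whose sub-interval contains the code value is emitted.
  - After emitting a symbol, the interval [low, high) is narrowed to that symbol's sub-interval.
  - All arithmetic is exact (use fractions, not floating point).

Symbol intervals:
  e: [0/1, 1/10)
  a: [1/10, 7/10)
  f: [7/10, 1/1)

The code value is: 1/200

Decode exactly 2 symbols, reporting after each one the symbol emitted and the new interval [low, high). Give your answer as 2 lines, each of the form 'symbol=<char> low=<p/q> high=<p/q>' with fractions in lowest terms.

Step 1: interval [0/1, 1/1), width = 1/1 - 0/1 = 1/1
  'e': [0/1 + 1/1*0/1, 0/1 + 1/1*1/10) = [0/1, 1/10) <- contains code 1/200
  'a': [0/1 + 1/1*1/10, 0/1 + 1/1*7/10) = [1/10, 7/10)
  'f': [0/1 + 1/1*7/10, 0/1 + 1/1*1/1) = [7/10, 1/1)
  emit 'e', narrow to [0/1, 1/10)
Step 2: interval [0/1, 1/10), width = 1/10 - 0/1 = 1/10
  'e': [0/1 + 1/10*0/1, 0/1 + 1/10*1/10) = [0/1, 1/100) <- contains code 1/200
  'a': [0/1 + 1/10*1/10, 0/1 + 1/10*7/10) = [1/100, 7/100)
  'f': [0/1 + 1/10*7/10, 0/1 + 1/10*1/1) = [7/100, 1/10)
  emit 'e', narrow to [0/1, 1/100)

Answer: symbol=e low=0/1 high=1/10
symbol=e low=0/1 high=1/100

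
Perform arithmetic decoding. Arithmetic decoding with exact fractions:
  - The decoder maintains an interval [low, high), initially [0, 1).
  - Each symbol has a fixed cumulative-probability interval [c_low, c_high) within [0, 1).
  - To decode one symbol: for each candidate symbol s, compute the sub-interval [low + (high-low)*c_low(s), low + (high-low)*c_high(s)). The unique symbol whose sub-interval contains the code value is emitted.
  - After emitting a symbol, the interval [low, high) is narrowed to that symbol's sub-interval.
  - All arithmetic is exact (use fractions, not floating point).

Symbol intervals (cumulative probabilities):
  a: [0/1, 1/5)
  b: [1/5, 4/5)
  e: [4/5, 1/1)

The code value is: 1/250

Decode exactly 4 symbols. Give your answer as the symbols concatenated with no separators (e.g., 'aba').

Step 1: interval [0/1, 1/1), width = 1/1 - 0/1 = 1/1
  'a': [0/1 + 1/1*0/1, 0/1 + 1/1*1/5) = [0/1, 1/5) <- contains code 1/250
  'b': [0/1 + 1/1*1/5, 0/1 + 1/1*4/5) = [1/5, 4/5)
  'e': [0/1 + 1/1*4/5, 0/1 + 1/1*1/1) = [4/5, 1/1)
  emit 'a', narrow to [0/1, 1/5)
Step 2: interval [0/1, 1/5), width = 1/5 - 0/1 = 1/5
  'a': [0/1 + 1/5*0/1, 0/1 + 1/5*1/5) = [0/1, 1/25) <- contains code 1/250
  'b': [0/1 + 1/5*1/5, 0/1 + 1/5*4/5) = [1/25, 4/25)
  'e': [0/1 + 1/5*4/5, 0/1 + 1/5*1/1) = [4/25, 1/5)
  emit 'a', narrow to [0/1, 1/25)
Step 3: interval [0/1, 1/25), width = 1/25 - 0/1 = 1/25
  'a': [0/1 + 1/25*0/1, 0/1 + 1/25*1/5) = [0/1, 1/125) <- contains code 1/250
  'b': [0/1 + 1/25*1/5, 0/1 + 1/25*4/5) = [1/125, 4/125)
  'e': [0/1 + 1/25*4/5, 0/1 + 1/25*1/1) = [4/125, 1/25)
  emit 'a', narrow to [0/1, 1/125)
Step 4: interval [0/1, 1/125), width = 1/125 - 0/1 = 1/125
  'a': [0/1 + 1/125*0/1, 0/1 + 1/125*1/5) = [0/1, 1/625)
  'b': [0/1 + 1/125*1/5, 0/1 + 1/125*4/5) = [1/625, 4/625) <- contains code 1/250
  'e': [0/1 + 1/125*4/5, 0/1 + 1/125*1/1) = [4/625, 1/125)
  emit 'b', narrow to [1/625, 4/625)

Answer: aaab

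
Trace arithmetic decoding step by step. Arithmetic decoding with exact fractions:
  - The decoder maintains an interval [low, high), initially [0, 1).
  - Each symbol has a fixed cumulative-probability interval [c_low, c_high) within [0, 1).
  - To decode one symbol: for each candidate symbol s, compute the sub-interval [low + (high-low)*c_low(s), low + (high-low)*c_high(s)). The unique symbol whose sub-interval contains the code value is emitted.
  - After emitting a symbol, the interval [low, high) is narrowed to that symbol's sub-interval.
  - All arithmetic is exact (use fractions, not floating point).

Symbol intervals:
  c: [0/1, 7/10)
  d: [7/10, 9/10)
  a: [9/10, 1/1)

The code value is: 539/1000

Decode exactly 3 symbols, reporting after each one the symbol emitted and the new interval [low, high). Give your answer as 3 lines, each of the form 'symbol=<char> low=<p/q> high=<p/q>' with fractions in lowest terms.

Step 1: interval [0/1, 1/1), width = 1/1 - 0/1 = 1/1
  'c': [0/1 + 1/1*0/1, 0/1 + 1/1*7/10) = [0/1, 7/10) <- contains code 539/1000
  'd': [0/1 + 1/1*7/10, 0/1 + 1/1*9/10) = [7/10, 9/10)
  'a': [0/1 + 1/1*9/10, 0/1 + 1/1*1/1) = [9/10, 1/1)
  emit 'c', narrow to [0/1, 7/10)
Step 2: interval [0/1, 7/10), width = 7/10 - 0/1 = 7/10
  'c': [0/1 + 7/10*0/1, 0/1 + 7/10*7/10) = [0/1, 49/100)
  'd': [0/1 + 7/10*7/10, 0/1 + 7/10*9/10) = [49/100, 63/100) <- contains code 539/1000
  'a': [0/1 + 7/10*9/10, 0/1 + 7/10*1/1) = [63/100, 7/10)
  emit 'd', narrow to [49/100, 63/100)
Step 3: interval [49/100, 63/100), width = 63/100 - 49/100 = 7/50
  'c': [49/100 + 7/50*0/1, 49/100 + 7/50*7/10) = [49/100, 147/250) <- contains code 539/1000
  'd': [49/100 + 7/50*7/10, 49/100 + 7/50*9/10) = [147/250, 77/125)
  'a': [49/100 + 7/50*9/10, 49/100 + 7/50*1/1) = [77/125, 63/100)
  emit 'c', narrow to [49/100, 147/250)

Answer: symbol=c low=0/1 high=7/10
symbol=d low=49/100 high=63/100
symbol=c low=49/100 high=147/250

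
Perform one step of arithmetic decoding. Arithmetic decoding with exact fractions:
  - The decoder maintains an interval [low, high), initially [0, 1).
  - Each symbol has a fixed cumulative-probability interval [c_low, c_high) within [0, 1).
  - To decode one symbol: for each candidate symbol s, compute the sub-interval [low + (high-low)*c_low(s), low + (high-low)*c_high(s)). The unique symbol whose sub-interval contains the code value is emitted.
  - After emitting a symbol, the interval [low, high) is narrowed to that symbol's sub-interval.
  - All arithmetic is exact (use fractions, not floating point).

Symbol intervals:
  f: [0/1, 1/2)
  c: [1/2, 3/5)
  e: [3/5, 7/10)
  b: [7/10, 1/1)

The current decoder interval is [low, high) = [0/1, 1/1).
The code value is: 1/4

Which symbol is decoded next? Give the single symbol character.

Answer: f

Derivation:
Interval width = high − low = 1/1 − 0/1 = 1/1
Scaled code = (code − low) / width = (1/4 − 0/1) / 1/1 = 1/4
  f: [0/1, 1/2) ← scaled code falls here ✓
  c: [1/2, 3/5) 
  e: [3/5, 7/10) 
  b: [7/10, 1/1) 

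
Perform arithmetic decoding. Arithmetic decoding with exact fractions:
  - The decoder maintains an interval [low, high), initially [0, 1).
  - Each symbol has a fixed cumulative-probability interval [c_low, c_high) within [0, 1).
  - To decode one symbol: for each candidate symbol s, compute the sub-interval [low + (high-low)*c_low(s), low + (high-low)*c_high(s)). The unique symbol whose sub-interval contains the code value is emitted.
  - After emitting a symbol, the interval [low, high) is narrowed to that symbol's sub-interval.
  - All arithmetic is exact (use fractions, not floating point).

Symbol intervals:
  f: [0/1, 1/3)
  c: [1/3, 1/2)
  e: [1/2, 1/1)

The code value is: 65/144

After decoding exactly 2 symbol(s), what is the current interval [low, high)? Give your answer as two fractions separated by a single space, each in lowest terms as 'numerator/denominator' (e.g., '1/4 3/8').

Answer: 5/12 1/2

Derivation:
Step 1: interval [0/1, 1/1), width = 1/1 - 0/1 = 1/1
  'f': [0/1 + 1/1*0/1, 0/1 + 1/1*1/3) = [0/1, 1/3)
  'c': [0/1 + 1/1*1/3, 0/1 + 1/1*1/2) = [1/3, 1/2) <- contains code 65/144
  'e': [0/1 + 1/1*1/2, 0/1 + 1/1*1/1) = [1/2, 1/1)
  emit 'c', narrow to [1/3, 1/2)
Step 2: interval [1/3, 1/2), width = 1/2 - 1/3 = 1/6
  'f': [1/3 + 1/6*0/1, 1/3 + 1/6*1/3) = [1/3, 7/18)
  'c': [1/3 + 1/6*1/3, 1/3 + 1/6*1/2) = [7/18, 5/12)
  'e': [1/3 + 1/6*1/2, 1/3 + 1/6*1/1) = [5/12, 1/2) <- contains code 65/144
  emit 'e', narrow to [5/12, 1/2)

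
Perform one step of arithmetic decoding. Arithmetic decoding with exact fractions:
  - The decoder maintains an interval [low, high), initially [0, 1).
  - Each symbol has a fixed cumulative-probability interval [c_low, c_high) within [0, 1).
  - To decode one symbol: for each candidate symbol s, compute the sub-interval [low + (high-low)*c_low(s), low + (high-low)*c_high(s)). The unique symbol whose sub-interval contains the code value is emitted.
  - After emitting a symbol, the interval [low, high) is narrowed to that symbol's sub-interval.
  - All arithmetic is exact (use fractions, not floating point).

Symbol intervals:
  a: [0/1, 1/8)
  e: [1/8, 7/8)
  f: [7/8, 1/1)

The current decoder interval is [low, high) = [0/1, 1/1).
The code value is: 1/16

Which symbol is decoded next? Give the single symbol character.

Answer: a

Derivation:
Interval width = high − low = 1/1 − 0/1 = 1/1
Scaled code = (code − low) / width = (1/16 − 0/1) / 1/1 = 1/16
  a: [0/1, 1/8) ← scaled code falls here ✓
  e: [1/8, 7/8) 
  f: [7/8, 1/1) 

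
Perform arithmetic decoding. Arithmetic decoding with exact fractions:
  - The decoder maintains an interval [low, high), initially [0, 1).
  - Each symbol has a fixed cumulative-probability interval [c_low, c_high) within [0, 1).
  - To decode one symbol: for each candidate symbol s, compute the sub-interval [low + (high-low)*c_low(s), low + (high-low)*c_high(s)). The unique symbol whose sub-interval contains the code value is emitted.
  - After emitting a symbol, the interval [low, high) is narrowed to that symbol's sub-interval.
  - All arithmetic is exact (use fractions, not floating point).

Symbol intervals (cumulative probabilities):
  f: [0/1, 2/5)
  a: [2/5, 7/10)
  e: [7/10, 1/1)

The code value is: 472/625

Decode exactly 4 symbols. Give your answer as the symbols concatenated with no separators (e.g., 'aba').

Step 1: interval [0/1, 1/1), width = 1/1 - 0/1 = 1/1
  'f': [0/1 + 1/1*0/1, 0/1 + 1/1*2/5) = [0/1, 2/5)
  'a': [0/1 + 1/1*2/5, 0/1 + 1/1*7/10) = [2/5, 7/10)
  'e': [0/1 + 1/1*7/10, 0/1 + 1/1*1/1) = [7/10, 1/1) <- contains code 472/625
  emit 'e', narrow to [7/10, 1/1)
Step 2: interval [7/10, 1/1), width = 1/1 - 7/10 = 3/10
  'f': [7/10 + 3/10*0/1, 7/10 + 3/10*2/5) = [7/10, 41/50) <- contains code 472/625
  'a': [7/10 + 3/10*2/5, 7/10 + 3/10*7/10) = [41/50, 91/100)
  'e': [7/10 + 3/10*7/10, 7/10 + 3/10*1/1) = [91/100, 1/1)
  emit 'f', narrow to [7/10, 41/50)
Step 3: interval [7/10, 41/50), width = 41/50 - 7/10 = 3/25
  'f': [7/10 + 3/25*0/1, 7/10 + 3/25*2/5) = [7/10, 187/250)
  'a': [7/10 + 3/25*2/5, 7/10 + 3/25*7/10) = [187/250, 98/125) <- contains code 472/625
  'e': [7/10 + 3/25*7/10, 7/10 + 3/25*1/1) = [98/125, 41/50)
  emit 'a', narrow to [187/250, 98/125)
Step 4: interval [187/250, 98/125), width = 98/125 - 187/250 = 9/250
  'f': [187/250 + 9/250*0/1, 187/250 + 9/250*2/5) = [187/250, 953/1250) <- contains code 472/625
  'a': [187/250 + 9/250*2/5, 187/250 + 9/250*7/10) = [953/1250, 1933/2500)
  'e': [187/250 + 9/250*7/10, 187/250 + 9/250*1/1) = [1933/2500, 98/125)
  emit 'f', narrow to [187/250, 953/1250)

Answer: efaf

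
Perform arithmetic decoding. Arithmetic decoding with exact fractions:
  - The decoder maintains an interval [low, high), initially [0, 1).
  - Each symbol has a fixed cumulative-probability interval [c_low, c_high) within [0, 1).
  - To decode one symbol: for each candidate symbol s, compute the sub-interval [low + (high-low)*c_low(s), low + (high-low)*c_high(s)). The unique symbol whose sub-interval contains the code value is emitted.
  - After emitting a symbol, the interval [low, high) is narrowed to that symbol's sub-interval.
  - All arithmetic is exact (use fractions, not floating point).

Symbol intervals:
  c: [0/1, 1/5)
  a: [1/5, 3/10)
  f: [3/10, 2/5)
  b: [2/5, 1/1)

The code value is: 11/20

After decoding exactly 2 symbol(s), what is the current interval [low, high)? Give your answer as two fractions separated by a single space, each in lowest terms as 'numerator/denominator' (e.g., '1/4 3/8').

Answer: 13/25 29/50

Derivation:
Step 1: interval [0/1, 1/1), width = 1/1 - 0/1 = 1/1
  'c': [0/1 + 1/1*0/1, 0/1 + 1/1*1/5) = [0/1, 1/5)
  'a': [0/1 + 1/1*1/5, 0/1 + 1/1*3/10) = [1/5, 3/10)
  'f': [0/1 + 1/1*3/10, 0/1 + 1/1*2/5) = [3/10, 2/5)
  'b': [0/1 + 1/1*2/5, 0/1 + 1/1*1/1) = [2/5, 1/1) <- contains code 11/20
  emit 'b', narrow to [2/5, 1/1)
Step 2: interval [2/5, 1/1), width = 1/1 - 2/5 = 3/5
  'c': [2/5 + 3/5*0/1, 2/5 + 3/5*1/5) = [2/5, 13/25)
  'a': [2/5 + 3/5*1/5, 2/5 + 3/5*3/10) = [13/25, 29/50) <- contains code 11/20
  'f': [2/5 + 3/5*3/10, 2/5 + 3/5*2/5) = [29/50, 16/25)
  'b': [2/5 + 3/5*2/5, 2/5 + 3/5*1/1) = [16/25, 1/1)
  emit 'a', narrow to [13/25, 29/50)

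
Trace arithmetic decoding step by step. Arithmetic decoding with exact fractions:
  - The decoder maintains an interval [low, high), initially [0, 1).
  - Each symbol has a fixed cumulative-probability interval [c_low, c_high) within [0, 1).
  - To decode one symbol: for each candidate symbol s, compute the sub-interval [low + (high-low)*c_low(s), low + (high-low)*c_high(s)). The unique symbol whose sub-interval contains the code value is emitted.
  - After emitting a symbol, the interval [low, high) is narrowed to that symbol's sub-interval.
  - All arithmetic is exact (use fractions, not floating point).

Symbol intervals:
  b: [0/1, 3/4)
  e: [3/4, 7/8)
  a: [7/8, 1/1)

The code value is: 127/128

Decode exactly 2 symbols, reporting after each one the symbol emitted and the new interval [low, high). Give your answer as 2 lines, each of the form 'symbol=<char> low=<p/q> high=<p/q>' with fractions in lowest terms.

Step 1: interval [0/1, 1/1), width = 1/1 - 0/1 = 1/1
  'b': [0/1 + 1/1*0/1, 0/1 + 1/1*3/4) = [0/1, 3/4)
  'e': [0/1 + 1/1*3/4, 0/1 + 1/1*7/8) = [3/4, 7/8)
  'a': [0/1 + 1/1*7/8, 0/1 + 1/1*1/1) = [7/8, 1/1) <- contains code 127/128
  emit 'a', narrow to [7/8, 1/1)
Step 2: interval [7/8, 1/1), width = 1/1 - 7/8 = 1/8
  'b': [7/8 + 1/8*0/1, 7/8 + 1/8*3/4) = [7/8, 31/32)
  'e': [7/8 + 1/8*3/4, 7/8 + 1/8*7/8) = [31/32, 63/64)
  'a': [7/8 + 1/8*7/8, 7/8 + 1/8*1/1) = [63/64, 1/1) <- contains code 127/128
  emit 'a', narrow to [63/64, 1/1)

Answer: symbol=a low=7/8 high=1/1
symbol=a low=63/64 high=1/1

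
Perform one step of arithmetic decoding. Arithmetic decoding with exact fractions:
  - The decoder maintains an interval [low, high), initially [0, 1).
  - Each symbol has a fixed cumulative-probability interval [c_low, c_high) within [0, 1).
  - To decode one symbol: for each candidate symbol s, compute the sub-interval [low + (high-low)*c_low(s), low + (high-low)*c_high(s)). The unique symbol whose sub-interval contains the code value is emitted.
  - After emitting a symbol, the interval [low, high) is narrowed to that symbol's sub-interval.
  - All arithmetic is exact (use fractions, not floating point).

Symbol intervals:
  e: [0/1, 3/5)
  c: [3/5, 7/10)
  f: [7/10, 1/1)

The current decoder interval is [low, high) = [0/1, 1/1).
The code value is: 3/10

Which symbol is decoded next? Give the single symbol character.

Interval width = high − low = 1/1 − 0/1 = 1/1
Scaled code = (code − low) / width = (3/10 − 0/1) / 1/1 = 3/10
  e: [0/1, 3/5) ← scaled code falls here ✓
  c: [3/5, 7/10) 
  f: [7/10, 1/1) 

Answer: e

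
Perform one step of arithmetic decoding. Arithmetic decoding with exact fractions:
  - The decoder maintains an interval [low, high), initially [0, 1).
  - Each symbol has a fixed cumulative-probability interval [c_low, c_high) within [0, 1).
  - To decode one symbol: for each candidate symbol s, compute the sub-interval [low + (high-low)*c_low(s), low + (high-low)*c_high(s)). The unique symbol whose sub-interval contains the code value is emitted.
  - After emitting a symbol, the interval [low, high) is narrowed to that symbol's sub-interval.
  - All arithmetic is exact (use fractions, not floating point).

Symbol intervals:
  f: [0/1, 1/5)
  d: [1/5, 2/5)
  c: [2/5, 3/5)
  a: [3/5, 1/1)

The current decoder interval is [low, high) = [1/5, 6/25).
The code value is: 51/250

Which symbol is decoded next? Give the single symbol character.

Interval width = high − low = 6/25 − 1/5 = 1/25
Scaled code = (code − low) / width = (51/250 − 1/5) / 1/25 = 1/10
  f: [0/1, 1/5) ← scaled code falls here ✓
  d: [1/5, 2/5) 
  c: [2/5, 3/5) 
  a: [3/5, 1/1) 

Answer: f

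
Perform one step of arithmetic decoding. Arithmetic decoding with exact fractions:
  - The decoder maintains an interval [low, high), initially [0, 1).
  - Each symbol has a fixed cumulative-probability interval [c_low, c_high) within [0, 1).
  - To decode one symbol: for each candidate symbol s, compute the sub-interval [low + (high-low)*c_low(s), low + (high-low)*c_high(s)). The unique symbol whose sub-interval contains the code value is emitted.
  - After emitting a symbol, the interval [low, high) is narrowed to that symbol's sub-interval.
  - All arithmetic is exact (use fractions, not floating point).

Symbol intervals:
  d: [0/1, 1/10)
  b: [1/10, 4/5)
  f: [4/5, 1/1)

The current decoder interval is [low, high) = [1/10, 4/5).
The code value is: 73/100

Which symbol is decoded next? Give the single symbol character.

Interval width = high − low = 4/5 − 1/10 = 7/10
Scaled code = (code − low) / width = (73/100 − 1/10) / 7/10 = 9/10
  d: [0/1, 1/10) 
  b: [1/10, 4/5) 
  f: [4/5, 1/1) ← scaled code falls here ✓

Answer: f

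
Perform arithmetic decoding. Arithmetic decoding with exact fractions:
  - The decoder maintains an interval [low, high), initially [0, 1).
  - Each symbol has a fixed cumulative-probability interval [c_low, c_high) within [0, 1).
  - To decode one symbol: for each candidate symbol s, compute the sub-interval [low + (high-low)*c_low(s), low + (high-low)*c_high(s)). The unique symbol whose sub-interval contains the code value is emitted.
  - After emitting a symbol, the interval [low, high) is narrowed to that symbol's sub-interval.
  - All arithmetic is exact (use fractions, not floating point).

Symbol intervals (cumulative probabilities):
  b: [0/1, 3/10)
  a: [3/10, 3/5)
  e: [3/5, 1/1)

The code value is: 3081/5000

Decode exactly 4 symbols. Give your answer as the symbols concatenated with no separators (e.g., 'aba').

Step 1: interval [0/1, 1/1), width = 1/1 - 0/1 = 1/1
  'b': [0/1 + 1/1*0/1, 0/1 + 1/1*3/10) = [0/1, 3/10)
  'a': [0/1 + 1/1*3/10, 0/1 + 1/1*3/5) = [3/10, 3/5)
  'e': [0/1 + 1/1*3/5, 0/1 + 1/1*1/1) = [3/5, 1/1) <- contains code 3081/5000
  emit 'e', narrow to [3/5, 1/1)
Step 2: interval [3/5, 1/1), width = 1/1 - 3/5 = 2/5
  'b': [3/5 + 2/5*0/1, 3/5 + 2/5*3/10) = [3/5, 18/25) <- contains code 3081/5000
  'a': [3/5 + 2/5*3/10, 3/5 + 2/5*3/5) = [18/25, 21/25)
  'e': [3/5 + 2/5*3/5, 3/5 + 2/5*1/1) = [21/25, 1/1)
  emit 'b', narrow to [3/5, 18/25)
Step 3: interval [3/5, 18/25), width = 18/25 - 3/5 = 3/25
  'b': [3/5 + 3/25*0/1, 3/5 + 3/25*3/10) = [3/5, 159/250) <- contains code 3081/5000
  'a': [3/5 + 3/25*3/10, 3/5 + 3/25*3/5) = [159/250, 84/125)
  'e': [3/5 + 3/25*3/5, 3/5 + 3/25*1/1) = [84/125, 18/25)
  emit 'b', narrow to [3/5, 159/250)
Step 4: interval [3/5, 159/250), width = 159/250 - 3/5 = 9/250
  'b': [3/5 + 9/250*0/1, 3/5 + 9/250*3/10) = [3/5, 1527/2500)
  'a': [3/5 + 9/250*3/10, 3/5 + 9/250*3/5) = [1527/2500, 777/1250) <- contains code 3081/5000
  'e': [3/5 + 9/250*3/5, 3/5 + 9/250*1/1) = [777/1250, 159/250)
  emit 'a', narrow to [1527/2500, 777/1250)

Answer: ebba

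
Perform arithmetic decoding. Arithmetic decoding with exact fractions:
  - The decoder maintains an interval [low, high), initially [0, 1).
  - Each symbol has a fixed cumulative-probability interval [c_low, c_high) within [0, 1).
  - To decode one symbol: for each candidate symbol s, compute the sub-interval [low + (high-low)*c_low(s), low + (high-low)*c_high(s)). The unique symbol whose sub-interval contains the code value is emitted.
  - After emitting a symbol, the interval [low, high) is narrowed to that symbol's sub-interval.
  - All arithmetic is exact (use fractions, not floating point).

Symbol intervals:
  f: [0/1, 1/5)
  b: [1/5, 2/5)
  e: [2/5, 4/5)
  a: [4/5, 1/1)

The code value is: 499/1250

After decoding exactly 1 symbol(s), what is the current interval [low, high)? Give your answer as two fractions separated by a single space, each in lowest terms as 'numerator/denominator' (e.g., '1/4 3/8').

Step 1: interval [0/1, 1/1), width = 1/1 - 0/1 = 1/1
  'f': [0/1 + 1/1*0/1, 0/1 + 1/1*1/5) = [0/1, 1/5)
  'b': [0/1 + 1/1*1/5, 0/1 + 1/1*2/5) = [1/5, 2/5) <- contains code 499/1250
  'e': [0/1 + 1/1*2/5, 0/1 + 1/1*4/5) = [2/5, 4/5)
  'a': [0/1 + 1/1*4/5, 0/1 + 1/1*1/1) = [4/5, 1/1)
  emit 'b', narrow to [1/5, 2/5)

Answer: 1/5 2/5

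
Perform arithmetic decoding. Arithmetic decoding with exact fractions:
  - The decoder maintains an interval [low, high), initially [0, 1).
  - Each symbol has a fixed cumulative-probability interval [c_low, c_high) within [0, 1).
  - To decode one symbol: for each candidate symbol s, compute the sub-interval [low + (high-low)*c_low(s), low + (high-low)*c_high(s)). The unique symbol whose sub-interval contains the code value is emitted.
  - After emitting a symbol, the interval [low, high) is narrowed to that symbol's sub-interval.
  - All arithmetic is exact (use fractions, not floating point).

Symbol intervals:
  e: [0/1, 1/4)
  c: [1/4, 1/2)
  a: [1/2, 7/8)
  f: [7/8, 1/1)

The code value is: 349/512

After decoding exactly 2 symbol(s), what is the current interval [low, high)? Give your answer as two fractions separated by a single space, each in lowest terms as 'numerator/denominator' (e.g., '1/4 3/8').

Step 1: interval [0/1, 1/1), width = 1/1 - 0/1 = 1/1
  'e': [0/1 + 1/1*0/1, 0/1 + 1/1*1/4) = [0/1, 1/4)
  'c': [0/1 + 1/1*1/4, 0/1 + 1/1*1/2) = [1/4, 1/2)
  'a': [0/1 + 1/1*1/2, 0/1 + 1/1*7/8) = [1/2, 7/8) <- contains code 349/512
  'f': [0/1 + 1/1*7/8, 0/1 + 1/1*1/1) = [7/8, 1/1)
  emit 'a', narrow to [1/2, 7/8)
Step 2: interval [1/2, 7/8), width = 7/8 - 1/2 = 3/8
  'e': [1/2 + 3/8*0/1, 1/2 + 3/8*1/4) = [1/2, 19/32)
  'c': [1/2 + 3/8*1/4, 1/2 + 3/8*1/2) = [19/32, 11/16) <- contains code 349/512
  'a': [1/2 + 3/8*1/2, 1/2 + 3/8*7/8) = [11/16, 53/64)
  'f': [1/2 + 3/8*7/8, 1/2 + 3/8*1/1) = [53/64, 7/8)
  emit 'c', narrow to [19/32, 11/16)

Answer: 19/32 11/16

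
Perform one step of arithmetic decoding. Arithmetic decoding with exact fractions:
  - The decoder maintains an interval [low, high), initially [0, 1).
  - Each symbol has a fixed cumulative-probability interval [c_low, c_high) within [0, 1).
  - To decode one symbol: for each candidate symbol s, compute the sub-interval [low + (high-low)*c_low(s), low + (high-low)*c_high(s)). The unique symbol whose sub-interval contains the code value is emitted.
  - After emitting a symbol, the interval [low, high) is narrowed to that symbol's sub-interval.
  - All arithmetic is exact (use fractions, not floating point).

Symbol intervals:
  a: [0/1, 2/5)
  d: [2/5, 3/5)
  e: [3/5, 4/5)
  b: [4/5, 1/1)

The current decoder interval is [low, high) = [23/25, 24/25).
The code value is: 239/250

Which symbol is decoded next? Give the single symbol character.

Answer: b

Derivation:
Interval width = high − low = 24/25 − 23/25 = 1/25
Scaled code = (code − low) / width = (239/250 − 23/25) / 1/25 = 9/10
  a: [0/1, 2/5) 
  d: [2/5, 3/5) 
  e: [3/5, 4/5) 
  b: [4/5, 1/1) ← scaled code falls here ✓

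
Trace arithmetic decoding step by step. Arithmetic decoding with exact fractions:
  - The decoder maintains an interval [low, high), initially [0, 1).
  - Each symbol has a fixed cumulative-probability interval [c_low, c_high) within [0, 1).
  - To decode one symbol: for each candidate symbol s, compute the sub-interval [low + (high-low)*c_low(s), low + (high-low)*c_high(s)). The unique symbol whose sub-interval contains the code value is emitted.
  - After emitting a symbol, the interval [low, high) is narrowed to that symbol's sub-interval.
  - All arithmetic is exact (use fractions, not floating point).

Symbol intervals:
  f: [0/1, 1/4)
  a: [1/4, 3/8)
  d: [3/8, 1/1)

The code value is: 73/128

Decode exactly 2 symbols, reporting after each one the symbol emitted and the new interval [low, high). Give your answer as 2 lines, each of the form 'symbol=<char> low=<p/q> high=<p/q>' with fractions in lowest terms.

Answer: symbol=d low=3/8 high=1/1
symbol=a low=17/32 high=39/64

Derivation:
Step 1: interval [0/1, 1/1), width = 1/1 - 0/1 = 1/1
  'f': [0/1 + 1/1*0/1, 0/1 + 1/1*1/4) = [0/1, 1/4)
  'a': [0/1 + 1/1*1/4, 0/1 + 1/1*3/8) = [1/4, 3/8)
  'd': [0/1 + 1/1*3/8, 0/1 + 1/1*1/1) = [3/8, 1/1) <- contains code 73/128
  emit 'd', narrow to [3/8, 1/1)
Step 2: interval [3/8, 1/1), width = 1/1 - 3/8 = 5/8
  'f': [3/8 + 5/8*0/1, 3/8 + 5/8*1/4) = [3/8, 17/32)
  'a': [3/8 + 5/8*1/4, 3/8 + 5/8*3/8) = [17/32, 39/64) <- contains code 73/128
  'd': [3/8 + 5/8*3/8, 3/8 + 5/8*1/1) = [39/64, 1/1)
  emit 'a', narrow to [17/32, 39/64)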